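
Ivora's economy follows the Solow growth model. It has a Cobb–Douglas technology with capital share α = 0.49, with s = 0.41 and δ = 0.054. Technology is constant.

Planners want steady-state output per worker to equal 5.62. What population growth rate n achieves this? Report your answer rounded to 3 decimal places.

n ≈ 0.014

In steady state, investment equals break-even investment: s·k^α = (n + δ)·k.
Since y* = [s/(n + δ)]^(α/(1−α)), we have s/(n + δ) = (y*)^((1−α)/α) = 5.62^1.0408 = 6.0301.
Therefore n + δ = s / 6.0301 = 0.41 / 6.0301 = 0.0680, so n = 0.0680 − 0.054 = 0.0140.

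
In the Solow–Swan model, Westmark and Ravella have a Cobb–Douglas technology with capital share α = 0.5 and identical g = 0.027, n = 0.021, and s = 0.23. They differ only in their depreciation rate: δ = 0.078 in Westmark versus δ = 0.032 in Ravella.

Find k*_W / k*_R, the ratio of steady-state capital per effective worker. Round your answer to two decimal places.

ratio ≈ 0.40

Steady-state k* = [s/(n + g + δ)]^(1/(1−α)), so the ratio is [ (s_W/(n + g + δ)_W) / (s_R/(n + g + δ)_R) ]^2.
s_W/(n + g + δ)_W = 0.23/0.126 = 1.8254; s_R/(n + g + δ)_R = 0.23/0.080 = 2.8750.
Ratio = (1.8254/2.8750)^2 = 0.6349^2 ≈ 0.4031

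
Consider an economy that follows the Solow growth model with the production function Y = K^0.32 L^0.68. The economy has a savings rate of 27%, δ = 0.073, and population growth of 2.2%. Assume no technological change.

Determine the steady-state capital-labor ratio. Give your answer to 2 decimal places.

k* ≈ 4.65

In steady state, investment equals break-even investment: s·k^α = (n + δ)·k.
Rearranging, k^(1−α) = s / (n + δ).
k^0.68 = 0.27 / (0.022 + 0.073) = 0.27 / 0.095 = 2.8421
k* = 2.8421^(1/0.68) ≈ 4.6464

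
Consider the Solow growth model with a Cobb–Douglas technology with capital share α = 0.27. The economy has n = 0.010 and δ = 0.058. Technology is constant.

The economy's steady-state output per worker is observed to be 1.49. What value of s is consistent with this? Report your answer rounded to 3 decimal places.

s ≈ 0.200

At the steady state, Δk = 0, so s·k^α = (n + δ)·k.
Since y* = [s/(n + δ)]^(α/(1−α)), we have s/(n + δ) = (y*)^((1−α)/α) = 1.49^2.7037 = 2.9393.
Therefore s = 2.9393 × (n + δ) = 2.9393 × 0.068 = 0.1999.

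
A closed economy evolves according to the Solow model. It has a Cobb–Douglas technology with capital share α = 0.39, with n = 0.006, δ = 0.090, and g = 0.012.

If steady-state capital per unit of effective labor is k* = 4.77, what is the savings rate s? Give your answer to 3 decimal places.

At the steady state, Δk = 0, so s·k^α = (n + g + δ)·k.
So s / (n + g + δ) = (k*)^(1−α) = 4.77^0.61 = 2.5936.
Therefore s = 2.5936 × (n + g + δ) = 2.5936 × 0.108 = 0.2801.

s ≈ 0.280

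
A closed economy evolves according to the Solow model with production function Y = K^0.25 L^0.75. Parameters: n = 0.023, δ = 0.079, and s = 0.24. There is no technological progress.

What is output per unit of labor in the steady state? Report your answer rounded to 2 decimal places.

In steady state, investment equals break-even investment: s·k^α = (n + δ)·k.
Rearranging, k^(1−α) = s / (n + δ).
k^0.75 = 0.24 / (0.023 + 0.079) = 0.24 / 0.102 = 2.3529
k* = 2.3529^(1/0.75) ≈ 3.1295
y* = (k*)^α = 3.1295^0.25 ≈ 1.3301

y* = 1.33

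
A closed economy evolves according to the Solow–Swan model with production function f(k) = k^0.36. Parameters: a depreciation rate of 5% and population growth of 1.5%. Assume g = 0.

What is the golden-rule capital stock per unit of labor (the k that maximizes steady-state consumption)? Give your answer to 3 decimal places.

The golden rule sets f'(k) = n + δ, i.e. α·k^(α−1) = n + δ.
So k^(1−α) = α / (n + δ) = 0.36 / 0.065 = 5.5385.
k_gold = 5.5385^(1/0.64) ≈ 14.5061

k_gold ≈ 14.506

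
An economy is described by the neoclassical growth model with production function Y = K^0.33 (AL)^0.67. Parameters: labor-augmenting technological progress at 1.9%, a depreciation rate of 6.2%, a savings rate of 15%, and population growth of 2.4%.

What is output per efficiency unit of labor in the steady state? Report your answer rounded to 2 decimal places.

Steady state requires s·f(k) = (n + g + δ)·k, i.e. s·k^α = (n + g + δ)·k.
Rearranging, k^(1−α) = s / (n + g + δ).
k^0.67 = 0.15 / (0.024 + 0.019 + 0.062) = 0.15 / 0.105 = 1.4286
k* = 1.4286^(1/0.67) ≈ 1.7030
y* = (k*)^α = 1.7030^0.33 ≈ 1.1921

y* ≈ 1.19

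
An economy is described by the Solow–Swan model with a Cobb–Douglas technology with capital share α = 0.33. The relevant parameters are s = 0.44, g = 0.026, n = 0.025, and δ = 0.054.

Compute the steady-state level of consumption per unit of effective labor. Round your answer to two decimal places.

c* ≈ 1.13

In steady state, investment equals break-even investment: s·k^α = (n + g + δ)·k.
Rearranging, k^(1−α) = s / (n + g + δ).
k^0.67 = 0.44 / (0.025 + 0.026 + 0.054) = 0.44 / 0.105 = 4.1905
k* = 4.1905^(1/0.67) ≈ 8.4870
y* = (k*)^α = 8.4870^0.33 ≈ 2.0253
c* = (1 − s)·y* = (1 − 0.44) × 2.0253 ≈ 1.1342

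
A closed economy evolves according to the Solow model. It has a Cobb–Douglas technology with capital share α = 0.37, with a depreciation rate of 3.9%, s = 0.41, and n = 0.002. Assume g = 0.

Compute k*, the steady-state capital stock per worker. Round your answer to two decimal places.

k* = 38.66

In steady state, investment equals break-even investment: s·k^α = (n + δ)·k.
Dividing both sides by k: k^(1−α) = s / (n + δ).
k^0.63 = 0.41 / (0.002 + 0.039) = 0.41 / 0.041 = 10.0000
k* = 10.0000^(1/0.63) ≈ 38.6635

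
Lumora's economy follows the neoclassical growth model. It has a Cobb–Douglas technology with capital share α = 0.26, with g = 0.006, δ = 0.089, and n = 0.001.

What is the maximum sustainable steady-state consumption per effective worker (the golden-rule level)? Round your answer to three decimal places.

c_gold ≈ 1.050

At the golden rule, f'(k) = n + g + δ, so α·k^(α−1) = n + g + δ and k_gold = (α/(n + g + δ))^(1/(1−α)).
k_gold = (0.26/0.096)^(1/0.74) = 2.7083^1.3514 ≈ 3.8437
c_gold = f(k_gold) − (n + g + δ)·k_gold = 1.4192 − 0.096×3.8437 ≈ 1.0502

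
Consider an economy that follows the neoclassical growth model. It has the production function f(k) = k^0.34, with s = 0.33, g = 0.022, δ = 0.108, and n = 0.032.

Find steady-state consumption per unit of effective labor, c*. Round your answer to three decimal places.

Steady state requires s·f(k) = (n + g + δ)·k, i.e. s·k^α = (n + g + δ)·k.
Dividing both sides by k: k^(1−α) = s / (n + g + δ).
k^0.66 = 0.33 / (0.032 + 0.022 + 0.108) = 0.33 / 0.162 = 2.0370
k* = 2.0370^(1/0.66) ≈ 2.9388
y* = (k*)^α = 2.9388^0.34 ≈ 1.4427
c* = (1 − s)·y* = (1 − 0.33) × 1.4427 ≈ 0.9666

c* ≈ 0.967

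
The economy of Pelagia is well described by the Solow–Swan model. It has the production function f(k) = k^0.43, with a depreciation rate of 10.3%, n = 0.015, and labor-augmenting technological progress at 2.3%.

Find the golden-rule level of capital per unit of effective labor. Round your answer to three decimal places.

The golden rule sets f'(k) = n + g + δ, i.e. α·k^(α−1) = n + g + δ.
So k^(1−α) = α / (n + g + δ) = 0.43 / 0.141 = 3.0496.
k_gold = 3.0496^(1/0.57) ≈ 7.0721

k_gold ≈ 7.072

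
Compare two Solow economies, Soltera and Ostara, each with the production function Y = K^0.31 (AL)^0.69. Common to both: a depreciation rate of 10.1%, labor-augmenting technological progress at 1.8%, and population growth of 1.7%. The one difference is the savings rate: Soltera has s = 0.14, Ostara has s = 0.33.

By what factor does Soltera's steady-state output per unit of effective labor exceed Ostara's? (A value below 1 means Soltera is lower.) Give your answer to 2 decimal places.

ratio ≈ 0.68

Steady-state y* = [s/(n + g + δ)]^(α/(1−α)), so the ratio is [ (s_S/(n + g + δ)_S) / (s_O/(n + g + δ)_O) ]^0.4493.
s_S/(n + g + δ)_S = 0.14/0.136 = 1.0294; s_O/(n + g + δ)_O = 0.33/0.136 = 2.4265.
Ratio = (1.0294/2.4265)^0.4493 = 0.4242^0.4493 ≈ 0.6802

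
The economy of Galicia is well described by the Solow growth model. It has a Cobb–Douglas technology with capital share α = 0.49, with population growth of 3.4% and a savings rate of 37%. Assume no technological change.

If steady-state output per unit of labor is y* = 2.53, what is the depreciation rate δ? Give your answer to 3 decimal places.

Steady state requires s·f(k) = (n + δ)·k, i.e. s·k^α = (n + δ)·k.
Since y* = [s/(n + δ)]^(α/(1−α)), we have s/(n + δ) = (y*)^((1−α)/α) = 2.53^1.0408 = 2.6277.
Therefore n + δ = s / 2.6277 = 0.37 / 2.6277 = 0.1408, so δ = 0.1408 − 0.034 = 0.1068.

δ ≈ 0.107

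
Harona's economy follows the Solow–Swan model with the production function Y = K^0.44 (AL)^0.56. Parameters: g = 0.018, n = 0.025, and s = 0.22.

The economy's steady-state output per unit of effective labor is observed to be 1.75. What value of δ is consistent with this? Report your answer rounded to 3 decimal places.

δ ≈ 0.065

In steady state, investment equals break-even investment: s·k^α = (n + g + δ)·k.
Since y* = [s/(n + g + δ)]^(α/(1−α)), we have s/(n + g + δ) = (y*)^((1−α)/α) = 1.75^1.2727 = 2.0385.
Therefore n + g + δ = s / 2.0385 = 0.22 / 2.0385 = 0.1079, so δ = 0.1079 − 0.043 = 0.0649.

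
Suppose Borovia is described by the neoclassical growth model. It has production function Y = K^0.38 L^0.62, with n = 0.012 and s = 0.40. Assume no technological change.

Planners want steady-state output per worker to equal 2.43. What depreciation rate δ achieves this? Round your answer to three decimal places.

In steady state, investment equals break-even investment: s·k^α = (n + δ)·k.
Since y* = [s/(n + δ)]^(α/(1−α)), we have s/(n + δ) = (y*)^((1−α)/α) = 2.43^1.6316 = 4.2575.
Therefore n + δ = s / 4.2575 = 0.40 / 4.2575 = 0.0940, so δ = 0.0940 − 0.012 = 0.0820.

δ ≈ 0.082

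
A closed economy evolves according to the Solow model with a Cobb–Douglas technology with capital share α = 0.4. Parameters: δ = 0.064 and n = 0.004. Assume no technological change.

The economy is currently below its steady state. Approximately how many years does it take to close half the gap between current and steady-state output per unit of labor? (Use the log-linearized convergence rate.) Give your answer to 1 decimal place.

Near the steady state the convergence rate is λ = (1 − α)(n + δ).
λ = (1 − 0.4) × 0.068 = 0.6 × 0.068 = 0.0408
Half-life = ln 2 / λ = 0.6931 / 0.0408 ≈ 16.99 years

about 17.0 years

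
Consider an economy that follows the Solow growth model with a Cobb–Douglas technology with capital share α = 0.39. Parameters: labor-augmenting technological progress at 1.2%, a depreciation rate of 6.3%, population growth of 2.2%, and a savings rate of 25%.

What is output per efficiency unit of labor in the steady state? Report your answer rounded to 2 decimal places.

In steady state, investment equals break-even investment: s·k^α = (n + g + δ)·k.
Rearranging, k^(1−α) = s / (n + g + δ).
k^0.61 = 0.25 / (0.022 + 0.012 + 0.063) = 0.25 / 0.097 = 2.5773
k* = 2.5773^(1/0.61) ≈ 4.7211
y* = (k*)^α = 4.7211^0.39 ≈ 1.8318

y* ≈ 1.83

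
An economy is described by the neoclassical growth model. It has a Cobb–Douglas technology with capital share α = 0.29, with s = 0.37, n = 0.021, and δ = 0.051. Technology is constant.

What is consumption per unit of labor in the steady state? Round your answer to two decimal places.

c* ≈ 1.23

Steady state requires s·f(k) = (n + δ)·k, i.e. s·k^α = (n + δ)·k.
Rearranging, k^(1−α) = s / (n + δ).
k^0.71 = 0.37 / (0.021 + 0.051) = 0.37 / 0.072 = 5.1389
k* = 5.1389^(1/0.71) ≈ 10.0283
y* = (k*)^α = 10.0283^0.29 ≈ 1.9514
c* = (1 − s)·y* = (1 − 0.37) × 1.9514 ≈ 1.2294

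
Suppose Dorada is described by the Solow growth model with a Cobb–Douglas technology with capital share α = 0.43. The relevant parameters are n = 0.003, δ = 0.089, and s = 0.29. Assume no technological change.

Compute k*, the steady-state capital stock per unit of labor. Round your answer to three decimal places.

k* ≈ 7.495

At the steady state, Δk = 0, so s·k^α = (n + δ)·k.
Rearranging, k^(1−α) = s / (n + δ).
k^0.57 = 0.29 / (0.003 + 0.089) = 0.29 / 0.092 = 3.1522
k* = 3.1522^(1/0.57) ≈ 7.4948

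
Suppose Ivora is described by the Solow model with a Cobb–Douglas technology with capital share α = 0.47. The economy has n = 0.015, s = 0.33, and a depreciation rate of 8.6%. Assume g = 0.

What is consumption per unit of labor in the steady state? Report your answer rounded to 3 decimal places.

c* ≈ 1.915

In steady state, investment equals break-even investment: s·k^α = (n + δ)·k.
Rearranging, k^(1−α) = s / (n + δ).
k^0.53 = 0.33 / (0.015 + 0.086) = 0.33 / 0.101 = 3.2673
k* = 3.2673^(1/0.53) ≈ 9.3362
y* = (k*)^α = 9.3362^0.47 ≈ 2.8575
c* = (1 − s)·y* = (1 − 0.33) × 2.8575 ≈ 1.9145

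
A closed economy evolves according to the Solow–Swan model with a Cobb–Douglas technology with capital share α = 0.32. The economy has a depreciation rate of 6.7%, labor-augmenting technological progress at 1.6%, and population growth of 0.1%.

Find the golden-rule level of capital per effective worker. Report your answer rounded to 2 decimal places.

The golden rule sets f'(k) = n + g + δ, i.e. α·k^(α−1) = n + g + δ.
So k^(1−α) = α / (n + g + δ) = 0.32 / 0.084 = 3.8095.
k_gold = 3.8095^(1/0.68) ≈ 7.1485

k_gold ≈ 7.15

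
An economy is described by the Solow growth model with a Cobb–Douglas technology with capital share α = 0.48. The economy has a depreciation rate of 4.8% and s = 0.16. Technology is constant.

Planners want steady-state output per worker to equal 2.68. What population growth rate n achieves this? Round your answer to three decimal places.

n ≈ 0.007

At the steady state, Δk = 0, so s·k^α = (n + δ)·k.
Since y* = [s/(n + δ)]^(α/(1−α)), we have s/(n + δ) = (y*)^((1−α)/α) = 2.68^1.0833 = 2.9094.
Therefore n + δ = s / 2.9094 = 0.16 / 2.9094 = 0.0550, so n = 0.0550 − 0.048 = 0.0070.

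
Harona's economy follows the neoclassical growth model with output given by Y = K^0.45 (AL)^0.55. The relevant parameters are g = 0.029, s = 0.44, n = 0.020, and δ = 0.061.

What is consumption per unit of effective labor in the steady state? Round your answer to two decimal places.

c* = 1.74

In steady state, investment equals break-even investment: s·k^α = (n + g + δ)·k.
Dividing both sides by k: k^(1−α) = s / (n + g + δ).
k^0.55 = 0.44 / (0.020 + 0.029 + 0.061) = 0.44 / 0.110 = 4.0000
k* = 4.0000^(1/0.55) ≈ 12.4353
y* = (k*)^α = 12.4353^0.45 ≈ 3.1088
c* = (1 − s)·y* = (1 − 0.44) × 3.1088 ≈ 1.7409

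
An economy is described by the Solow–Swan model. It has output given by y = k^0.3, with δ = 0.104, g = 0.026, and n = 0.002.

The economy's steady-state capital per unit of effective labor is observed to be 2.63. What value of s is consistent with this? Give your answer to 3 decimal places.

Steady state requires s·f(k) = (n + g + δ)·k, i.e. s·k^α = (n + g + δ)·k.
So s / (n + g + δ) = (k*)^(1−α) = 2.63^0.7 = 1.9677.
Therefore s = 1.9677 × (n + g + δ) = 1.9677 × 0.132 = 0.2597.

s ≈ 0.260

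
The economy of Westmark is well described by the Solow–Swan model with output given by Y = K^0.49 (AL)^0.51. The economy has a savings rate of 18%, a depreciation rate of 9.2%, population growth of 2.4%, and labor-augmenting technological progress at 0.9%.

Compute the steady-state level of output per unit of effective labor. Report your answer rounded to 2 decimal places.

At the steady state, Δk = 0, so s·k^α = (n + g + δ)·k.
Rearranging, k^(1−α) = s / (n + g + δ).
k^0.51 = 0.18 / (0.024 + 0.009 + 0.092) = 0.18 / 0.125 = 1.4400
k* = 1.4400^(1/0.51) ≈ 2.0442
y* = (k*)^α = 2.0442^0.49 ≈ 1.4196

y* = 1.42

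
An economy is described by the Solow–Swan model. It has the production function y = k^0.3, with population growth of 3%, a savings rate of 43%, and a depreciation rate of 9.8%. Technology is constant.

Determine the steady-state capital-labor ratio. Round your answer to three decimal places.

At the steady state, Δk = 0, so s·k^α = (n + δ)·k.
Rearranging, k^(1−α) = s / (n + δ).
k^0.7 = 0.43 / (0.030 + 0.098) = 0.43 / 0.128 = 3.3594
k* = 3.3594^(1/0.7) ≈ 5.6468

k* ≈ 5.647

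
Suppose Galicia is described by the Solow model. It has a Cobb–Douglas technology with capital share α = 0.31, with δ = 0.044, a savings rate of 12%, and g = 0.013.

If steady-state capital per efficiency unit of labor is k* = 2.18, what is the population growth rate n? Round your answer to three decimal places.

Steady state requires s·f(k) = (n + g + δ)·k, i.e. s·k^α = (n + g + δ)·k.
So s / (n + g + δ) = (k*)^(1−α) = 2.18^0.69 = 1.7121.
Therefore n + g + δ = s / 1.7121 = 0.12 / 1.7121 = 0.0701, so n = 0.0701 − 0.057 = 0.0131.

n ≈ 0.013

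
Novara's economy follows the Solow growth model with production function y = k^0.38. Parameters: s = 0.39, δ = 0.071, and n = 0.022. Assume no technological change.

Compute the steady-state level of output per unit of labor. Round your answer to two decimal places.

y* = 2.41

Steady state requires s·f(k) = (n + δ)·k, i.e. s·k^α = (n + δ)·k.
Rearranging, k^(1−α) = s / (n + δ).
k^0.62 = 0.39 / (0.022 + 0.071) = 0.39 / 0.093 = 4.1935
k* = 4.1935^(1/0.62) ≈ 10.0962
y* = (k*)^α = 10.0962^0.38 ≈ 2.4076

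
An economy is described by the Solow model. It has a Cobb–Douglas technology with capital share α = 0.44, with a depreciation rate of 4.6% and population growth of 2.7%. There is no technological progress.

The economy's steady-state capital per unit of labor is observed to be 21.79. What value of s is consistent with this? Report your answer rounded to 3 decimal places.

In steady state, investment equals break-even investment: s·k^α = (n + δ)·k.
So s / (n + δ) = (k*)^(1−α) = 21.79^0.56 = 5.6160.
Therefore s = 5.6160 × (n + δ) = 5.6160 × 0.073 = 0.4100.

s ≈ 0.410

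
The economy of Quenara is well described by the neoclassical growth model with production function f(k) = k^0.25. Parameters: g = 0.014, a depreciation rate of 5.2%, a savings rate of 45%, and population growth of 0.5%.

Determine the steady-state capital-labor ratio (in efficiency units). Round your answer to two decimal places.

In steady state, investment equals break-even investment: s·k^α = (n + g + δ)·k.
Rearranging, k^(1−α) = s / (n + g + δ).
k^0.75 = 0.45 / (0.005 + 0.014 + 0.052) = 0.45 / 0.071 = 6.3380
k* = 6.3380^(1/0.75) ≈ 11.7292

k* = 11.73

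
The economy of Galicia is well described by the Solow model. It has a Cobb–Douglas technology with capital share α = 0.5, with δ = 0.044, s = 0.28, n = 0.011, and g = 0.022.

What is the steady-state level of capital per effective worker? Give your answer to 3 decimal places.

k* = 13.223

In steady state, investment equals break-even investment: s·k^α = (n + g + δ)·k.
Dividing both sides by k: k^(1−α) = s / (n + g + δ).
k^0.5 = 0.28 / (0.011 + 0.022 + 0.044) = 0.28 / 0.077 = 3.6364
k* = 3.6364^(1/0.5) ≈ 13.2234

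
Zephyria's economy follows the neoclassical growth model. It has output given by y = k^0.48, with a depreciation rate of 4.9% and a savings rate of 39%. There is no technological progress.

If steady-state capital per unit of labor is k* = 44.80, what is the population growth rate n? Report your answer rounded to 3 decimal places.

Steady state requires s·f(k) = (n + δ)·k, i.e. s·k^α = (n + δ)·k.
So s / (n + δ) = (k*)^(1−α) = 44.80^0.52 = 7.2221.
Therefore n + δ = s / 7.2221 = 0.39 / 7.2221 = 0.0540, so n = 0.0540 − 0.049 = 0.0050.

n ≈ 0.005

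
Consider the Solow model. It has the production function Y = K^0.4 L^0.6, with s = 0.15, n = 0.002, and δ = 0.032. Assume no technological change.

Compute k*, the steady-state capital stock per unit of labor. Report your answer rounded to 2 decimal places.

k* ≈ 11.87

At the steady state, Δk = 0, so s·k^α = (n + δ)·k.
Rearranging, k^(1−α) = s / (n + δ).
k^0.6 = 0.15 / (0.002 + 0.032) = 0.15 / 0.034 = 4.4118
k* = 4.4118^(1/0.6) ≈ 11.8675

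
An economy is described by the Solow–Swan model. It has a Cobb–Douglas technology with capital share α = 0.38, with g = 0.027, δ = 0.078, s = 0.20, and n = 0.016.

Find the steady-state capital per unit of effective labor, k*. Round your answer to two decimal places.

k* = 2.25

Steady state requires s·f(k) = (n + g + δ)·k, i.e. s·k^α = (n + g + δ)·k.
Dividing both sides by k: k^(1−α) = s / (n + g + δ).
k^0.62 = 0.20 / (0.016 + 0.027 + 0.078) = 0.20 / 0.121 = 1.6529
k* = 1.6529^(1/0.62) ≈ 2.2491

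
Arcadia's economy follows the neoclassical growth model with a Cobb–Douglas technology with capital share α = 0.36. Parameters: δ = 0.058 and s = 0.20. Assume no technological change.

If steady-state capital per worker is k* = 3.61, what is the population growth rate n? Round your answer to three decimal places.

n ≈ 0.030

In steady state, investment equals break-even investment: s·k^α = (n + δ)·k.
So s / (n + δ) = (k*)^(1−α) = 3.61^0.64 = 2.2741.
Therefore n + δ = s / 2.2741 = 0.20 / 2.2741 = 0.0879, so n = 0.0879 − 0.058 = 0.0299.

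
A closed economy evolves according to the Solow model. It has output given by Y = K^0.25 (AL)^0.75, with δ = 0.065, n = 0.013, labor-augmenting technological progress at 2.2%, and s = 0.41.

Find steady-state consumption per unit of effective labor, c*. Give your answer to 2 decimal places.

c* = 0.94

At the steady state, Δk = 0, so s·k^α = (n + g + δ)·k.
Dividing both sides by k: k^(1−α) = s / (n + g + δ).
k^0.75 = 0.41 / (0.013 + 0.022 + 0.065) = 0.41 / 0.100 = 4.1000
k* = 4.1000^(1/0.75) ≈ 6.5621
y* = (k*)^α = 6.5621^0.25 ≈ 1.6005
c* = (1 − s)·y* = (1 − 0.41) × 1.6005 ≈ 0.9443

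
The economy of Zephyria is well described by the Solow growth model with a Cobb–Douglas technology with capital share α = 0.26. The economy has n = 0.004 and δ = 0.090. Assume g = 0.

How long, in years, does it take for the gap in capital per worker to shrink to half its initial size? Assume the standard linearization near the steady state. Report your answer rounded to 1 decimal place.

Near the steady state the convergence rate is λ = (1 − α)(n + δ).
λ = (1 − 0.26) × 0.094 = 0.74 × 0.094 = 0.06956
Half-life = ln 2 / λ = 0.6931 / 0.06956 ≈ 9.96 years

half-life ≈ 10.0 years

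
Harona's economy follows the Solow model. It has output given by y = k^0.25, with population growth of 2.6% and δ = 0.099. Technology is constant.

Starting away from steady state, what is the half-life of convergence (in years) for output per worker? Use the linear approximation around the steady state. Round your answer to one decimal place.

Near the steady state the convergence rate is λ = (1 − α)(n + δ).
λ = (1 − 0.25) × 0.125 = 0.75 × 0.125 = 0.09375
Half-life = ln 2 / λ = 0.6931 / 0.09375 ≈ 7.39 years

about 7.4 years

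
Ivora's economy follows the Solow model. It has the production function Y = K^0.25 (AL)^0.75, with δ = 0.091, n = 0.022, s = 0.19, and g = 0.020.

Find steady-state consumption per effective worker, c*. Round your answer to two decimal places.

Steady state requires s·f(k) = (n + g + δ)·k, i.e. s·k^α = (n + g + δ)·k.
Rearranging, k^(1−α) = s / (n + g + δ).
k^0.75 = 0.19 / (0.022 + 0.020 + 0.091) = 0.19 / 0.133 = 1.4286
k* = 1.4286^(1/0.75) ≈ 1.6090
y* = (k*)^α = 1.6090^0.25 ≈ 1.1263
c* = (1 − s)·y* = (1 − 0.19) × 1.1263 ≈ 0.9123

c* ≈ 0.91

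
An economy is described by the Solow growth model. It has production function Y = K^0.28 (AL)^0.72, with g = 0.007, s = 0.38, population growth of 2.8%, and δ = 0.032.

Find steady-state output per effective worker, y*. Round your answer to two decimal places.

Steady state requires s·f(k) = (n + g + δ)·k, i.e. s·k^α = (n + g + δ)·k.
Rearranging, k^(1−α) = s / (n + g + δ).
k^0.72 = 0.38 / (0.028 + 0.007 + 0.032) = 0.38 / 0.067 = 5.6716
k* = 5.6716^(1/0.72) ≈ 11.1382
y* = (k*)^α = 11.1382^0.28 ≈ 1.9638

y* ≈ 1.96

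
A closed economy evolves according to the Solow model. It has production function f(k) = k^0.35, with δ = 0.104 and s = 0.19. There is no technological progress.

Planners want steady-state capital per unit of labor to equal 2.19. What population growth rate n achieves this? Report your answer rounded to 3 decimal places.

n ≈ 0.010

At the steady state, Δk = 0, so s·k^α = (n + δ)·k.
So s / (n + δ) = (k*)^(1−α) = 2.19^0.65 = 1.6645.
Therefore n + δ = s / 1.6645 = 0.19 / 1.6645 = 0.1141, so n = 0.1141 − 0.104 = 0.0101.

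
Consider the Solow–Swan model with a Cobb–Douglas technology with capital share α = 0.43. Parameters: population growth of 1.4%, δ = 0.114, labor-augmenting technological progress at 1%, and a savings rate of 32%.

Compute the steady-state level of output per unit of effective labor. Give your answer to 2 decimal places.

At the steady state, Δk = 0, so s·k^α = (n + g + δ)·k.
Dividing both sides by k: k^(1−α) = s / (n + g + δ).
k^0.57 = 0.32 / (0.014 + 0.010 + 0.114) = 0.32 / 0.138 = 2.3188
k* = 2.3188^(1/0.57) ≈ 4.3733
y* = (k*)^α = 4.3733^0.43 ≈ 1.8860

y* ≈ 1.89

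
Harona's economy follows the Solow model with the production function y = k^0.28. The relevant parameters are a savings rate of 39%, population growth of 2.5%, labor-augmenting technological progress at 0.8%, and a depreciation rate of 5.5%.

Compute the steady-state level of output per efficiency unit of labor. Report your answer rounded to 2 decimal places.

In steady state, investment equals break-even investment: s·k^α = (n + g + δ)·k.
Dividing both sides by k: k^(1−α) = s / (n + g + δ).
k^0.72 = 0.39 / (0.025 + 0.008 + 0.055) = 0.39 / 0.088 = 4.4318
k* = 4.4318^(1/0.72) ≈ 7.9073
y* = (k*)^α = 7.9073^0.28 ≈ 1.7842

y* = 1.78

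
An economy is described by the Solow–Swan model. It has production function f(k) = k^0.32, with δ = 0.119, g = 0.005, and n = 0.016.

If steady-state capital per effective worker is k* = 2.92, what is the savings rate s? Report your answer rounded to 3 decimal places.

s ≈ 0.290

In steady state, investment equals break-even investment: s·k^α = (n + g + δ)·k.
So s / (n + g + δ) = (k*)^(1−α) = 2.92^0.68 = 2.0723.
Therefore s = 2.0723 × (n + g + δ) = 2.0723 × 0.140 = 0.2901.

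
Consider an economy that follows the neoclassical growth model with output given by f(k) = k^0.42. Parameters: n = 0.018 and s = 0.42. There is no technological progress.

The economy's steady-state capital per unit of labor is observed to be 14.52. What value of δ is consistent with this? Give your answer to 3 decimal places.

δ ≈ 0.071

In steady state, investment equals break-even investment: s·k^α = (n + δ)·k.
So s / (n + δ) = (k*)^(1−α) = 14.52^0.58 = 4.7200.
Therefore n + δ = s / 4.7200 = 0.42 / 4.7200 = 0.0890, so δ = 0.0890 − 0.018 = 0.0710.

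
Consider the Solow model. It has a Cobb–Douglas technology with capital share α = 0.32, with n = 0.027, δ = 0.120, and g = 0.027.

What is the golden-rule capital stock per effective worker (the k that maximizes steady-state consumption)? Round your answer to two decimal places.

k_gold ≈ 2.45

The golden rule sets f'(k) = n + g + δ, i.e. α·k^(α−1) = n + g + δ.
So k^(1−α) = α / (n + g + δ) = 0.32 / 0.174 = 1.8391.
k_gold = 1.8391^(1/0.68) ≈ 2.4498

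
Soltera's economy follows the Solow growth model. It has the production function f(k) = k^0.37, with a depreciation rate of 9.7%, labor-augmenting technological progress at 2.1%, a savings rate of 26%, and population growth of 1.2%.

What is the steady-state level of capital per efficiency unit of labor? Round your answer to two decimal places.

At the steady state, Δk = 0, so s·k^α = (n + g + δ)·k.
Dividing both sides by k: k^(1−α) = s / (n + g + δ).
k^0.63 = 0.26 / (0.012 + 0.021 + 0.097) = 0.26 / 0.130 = 2.0000
k* = 2.0000^(1/0.63) ≈ 3.0049

k* = 3.00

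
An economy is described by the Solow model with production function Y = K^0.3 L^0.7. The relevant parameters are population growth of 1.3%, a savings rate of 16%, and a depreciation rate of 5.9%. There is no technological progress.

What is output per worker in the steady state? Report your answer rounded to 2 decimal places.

Steady state requires s·f(k) = (n + δ)·k, i.e. s·k^α = (n + δ)·k.
Rearranging, k^(1−α) = s / (n + δ).
k^0.7 = 0.16 / (0.013 + 0.059) = 0.16 / 0.072 = 2.2222
k* = 2.2222^(1/0.7) ≈ 3.1290
y* = (k*)^α = 3.1290^0.3 ≈ 1.4081

y* ≈ 1.41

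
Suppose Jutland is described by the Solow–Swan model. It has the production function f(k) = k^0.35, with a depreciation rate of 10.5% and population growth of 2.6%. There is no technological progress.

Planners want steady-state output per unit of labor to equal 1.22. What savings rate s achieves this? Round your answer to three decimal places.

In steady state, investment equals break-even investment: s·k^α = (n + δ)·k.
Since y* = [s/(n + δ)]^(α/(1−α)), we have s/(n + δ) = (y*)^((1−α)/α) = 1.22^1.8571 = 1.4467.
Therefore s = 1.4467 × (n + δ) = 1.4467 × 0.131 = 0.1895.

s ≈ 0.190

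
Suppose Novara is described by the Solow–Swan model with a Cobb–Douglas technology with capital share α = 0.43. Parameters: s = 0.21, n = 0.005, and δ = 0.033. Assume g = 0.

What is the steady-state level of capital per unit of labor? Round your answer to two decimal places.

k* = 20.07

At the steady state, Δk = 0, so s·k^α = (n + δ)·k.
Dividing both sides by k: k^(1−α) = s / (n + δ).
k^0.57 = 0.21 / (0.005 + 0.033) = 0.21 / 0.038 = 5.5263
k* = 5.5263^(1/0.57) ≈ 20.0686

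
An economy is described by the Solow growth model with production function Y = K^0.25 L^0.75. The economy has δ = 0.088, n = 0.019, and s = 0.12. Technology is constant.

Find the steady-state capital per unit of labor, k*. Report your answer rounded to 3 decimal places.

k* ≈ 1.165

At the steady state, Δk = 0, so s·k^α = (n + δ)·k.
Rearranging, k^(1−α) = s / (n + δ).
k^0.75 = 0.12 / (0.019 + 0.088) = 0.12 / 0.107 = 1.1215
k* = 1.1215^(1/0.75) ≈ 1.1652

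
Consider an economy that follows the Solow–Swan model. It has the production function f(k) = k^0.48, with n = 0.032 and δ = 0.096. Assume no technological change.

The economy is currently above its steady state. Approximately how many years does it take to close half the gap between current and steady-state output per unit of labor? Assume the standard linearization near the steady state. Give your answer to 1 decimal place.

half-life ≈ 10.4 years

Near the steady state the convergence rate is λ = (1 − α)(n + δ).
λ = (1 − 0.48) × 0.128 = 0.52 × 0.128 = 0.06656
Half-life = ln 2 / λ = 0.6931 / 0.06656 ≈ 10.41 years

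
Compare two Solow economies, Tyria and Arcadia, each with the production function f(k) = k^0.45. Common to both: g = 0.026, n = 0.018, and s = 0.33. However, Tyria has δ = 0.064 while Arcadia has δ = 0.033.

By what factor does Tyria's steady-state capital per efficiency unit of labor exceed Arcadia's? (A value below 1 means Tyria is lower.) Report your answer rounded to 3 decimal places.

k*_T / k*_A ≈ 0.541

Steady-state k* = [s/(n + g + δ)]^(1/(1−α)), so the ratio is [ (s_T/(n + g + δ)_T) / (s_A/(n + g + δ)_A) ]^1.8182.
s_T/(n + g + δ)_T = 0.33/0.108 = 3.0556; s_A/(n + g + δ)_A = 0.33/0.077 = 4.2857.
Ratio = (3.0556/4.2857)^1.8182 = 0.7130^1.8182 ≈ 0.5406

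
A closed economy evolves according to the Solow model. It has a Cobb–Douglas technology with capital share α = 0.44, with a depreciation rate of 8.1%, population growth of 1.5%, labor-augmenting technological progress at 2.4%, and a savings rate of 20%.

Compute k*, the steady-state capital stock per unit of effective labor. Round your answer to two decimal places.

k* ≈ 2.49

In steady state, investment equals break-even investment: s·k^α = (n + g + δ)·k.
Dividing both sides by k: k^(1−α) = s / (n + g + δ).
k^0.56 = 0.20 / (0.015 + 0.024 + 0.081) = 0.20 / 0.120 = 1.6667
k* = 1.6667^(1/0.56) ≈ 2.4899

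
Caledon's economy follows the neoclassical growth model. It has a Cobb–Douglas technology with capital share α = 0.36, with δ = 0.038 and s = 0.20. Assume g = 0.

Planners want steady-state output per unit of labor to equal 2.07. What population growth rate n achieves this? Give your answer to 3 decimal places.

Steady state requires s·f(k) = (n + δ)·k, i.e. s·k^α = (n + δ)·k.
Since y* = [s/(n + δ)]^(α/(1−α)), we have s/(n + δ) = (y*)^((1−α)/α) = 2.07^1.7778 = 3.6453.
Therefore n + δ = s / 3.6453 = 0.20 / 3.6453 = 0.0549, so n = 0.0549 − 0.038 = 0.0169.

n ≈ 0.017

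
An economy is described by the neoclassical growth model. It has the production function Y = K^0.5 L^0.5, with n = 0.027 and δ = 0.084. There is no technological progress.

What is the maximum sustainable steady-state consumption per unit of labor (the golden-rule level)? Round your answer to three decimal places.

c_gold ≈ 2.252

At the golden rule, f'(k) = n + δ, so α·k^(α−1) = n + δ and k_gold = (α/(n + δ))^(1/(1−α)).
k_gold = (0.5/0.111)^(1/0.5) = 4.5045^2 ≈ 20.2905
c_gold = f(k_gold) − (n + δ)·k_gold = 4.5045 − 0.111×20.2905 ≈ 2.2523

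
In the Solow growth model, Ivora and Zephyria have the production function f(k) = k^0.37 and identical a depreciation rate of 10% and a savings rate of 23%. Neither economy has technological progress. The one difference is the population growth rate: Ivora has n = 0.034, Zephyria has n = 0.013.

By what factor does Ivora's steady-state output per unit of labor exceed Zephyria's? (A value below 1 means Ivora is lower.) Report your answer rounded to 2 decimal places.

Steady-state y* = [s/(n + δ)]^(α/(1−α)), so the ratio is [ (s_I/(n + δ)_I) / (s_Z/(n + δ)_Z) ]^0.5873.
s_I/(n + δ)_I = 0.23/0.134 = 1.7164; s_Z/(n + δ)_Z = 0.23/0.113 = 2.0354.
Ratio = (1.7164/2.0354)^0.5873 = 0.8433^0.5873 ≈ 0.9048

y*_I / y*_Z ≈ 0.90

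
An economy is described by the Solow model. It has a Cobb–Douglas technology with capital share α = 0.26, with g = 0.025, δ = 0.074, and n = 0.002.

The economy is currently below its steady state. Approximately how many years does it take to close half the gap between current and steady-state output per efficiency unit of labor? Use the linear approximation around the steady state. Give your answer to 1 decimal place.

Near the steady state the convergence rate is λ = (1 − α)(n + g + δ).
λ = (1 − 0.26) × 0.101 = 0.74 × 0.101 = 0.07474
Half-life = ln 2 / λ = 0.6931 / 0.07474 ≈ 9.27 years

half-life ≈ 9.3 years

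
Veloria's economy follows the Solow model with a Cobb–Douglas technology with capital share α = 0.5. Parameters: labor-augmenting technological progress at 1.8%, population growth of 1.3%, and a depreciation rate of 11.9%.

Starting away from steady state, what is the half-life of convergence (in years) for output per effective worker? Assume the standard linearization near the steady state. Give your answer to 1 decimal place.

Near the steady state the convergence rate is λ = (1 − α)(n + g + δ).
λ = (1 − 0.5) × 0.150 = 0.5 × 0.150 = 0.0750
Half-life = ln 2 / λ = 0.6931 / 0.0750 ≈ 9.24 years

t_½ ≈ 9.2 years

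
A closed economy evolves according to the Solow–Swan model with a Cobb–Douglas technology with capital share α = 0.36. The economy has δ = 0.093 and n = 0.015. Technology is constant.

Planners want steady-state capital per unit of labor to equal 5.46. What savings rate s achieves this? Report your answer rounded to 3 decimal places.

In steady state, investment equals break-even investment: s·k^α = (n + δ)·k.
So s / (n + δ) = (k*)^(1−α) = 5.46^0.64 = 2.9635.
Therefore s = 2.9635 × (n + δ) = 2.9635 × 0.108 = 0.3201.

s ≈ 0.320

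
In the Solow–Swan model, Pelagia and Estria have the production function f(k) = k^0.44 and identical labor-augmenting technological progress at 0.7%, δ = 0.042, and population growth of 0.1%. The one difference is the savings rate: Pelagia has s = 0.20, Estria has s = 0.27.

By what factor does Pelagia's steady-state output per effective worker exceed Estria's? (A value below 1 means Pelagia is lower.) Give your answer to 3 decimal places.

ratio ≈ 0.790

Steady-state y* = [s/(n + g + δ)]^(α/(1−α)), so the ratio is [ (s_P/(n + g + δ)_P) / (s_E/(n + g + δ)_E) ]^0.7857.
s_P/(n + g + δ)_P = 0.20/0.050 = 4.0000; s_E/(n + g + δ)_E = 0.27/0.050 = 5.4000.
Ratio = (4.0000/5.4000)^0.7857 = 0.7407^0.7857 ≈ 0.7899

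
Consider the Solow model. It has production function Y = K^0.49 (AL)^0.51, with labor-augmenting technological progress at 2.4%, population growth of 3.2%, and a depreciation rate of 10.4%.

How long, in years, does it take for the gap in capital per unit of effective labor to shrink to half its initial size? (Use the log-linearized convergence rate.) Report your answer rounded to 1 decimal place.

Near the steady state the convergence rate is λ = (1 − α)(n + g + δ).
λ = (1 − 0.49) × 0.160 = 0.51 × 0.160 = 0.0816
Half-life = ln 2 / λ = 0.6931 / 0.0816 ≈ 8.49 years

half-life ≈ 8.5 years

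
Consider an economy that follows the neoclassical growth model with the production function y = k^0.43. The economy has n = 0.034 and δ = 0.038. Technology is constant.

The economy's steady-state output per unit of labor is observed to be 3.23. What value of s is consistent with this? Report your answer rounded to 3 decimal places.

At the steady state, Δk = 0, so s·k^α = (n + δ)·k.
Since y* = [s/(n + δ)]^(α/(1−α)), we have s/(n + δ) = (y*)^((1−α)/α) = 3.23^1.3256 = 4.7315.
Therefore s = 4.7315 × (n + δ) = 4.7315 × 0.072 = 0.3407.

s ≈ 0.341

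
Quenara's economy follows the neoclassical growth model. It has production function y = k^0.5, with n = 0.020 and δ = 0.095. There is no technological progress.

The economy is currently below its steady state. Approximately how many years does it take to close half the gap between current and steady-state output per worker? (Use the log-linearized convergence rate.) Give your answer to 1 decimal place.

Near the steady state the convergence rate is λ = (1 − α)(n + δ).
λ = (1 − 0.5) × 0.115 = 0.5 × 0.115 = 0.0575
Half-life = ln 2 / λ = 0.6931 / 0.0575 ≈ 12.05 years

t_½ ≈ 12.1 years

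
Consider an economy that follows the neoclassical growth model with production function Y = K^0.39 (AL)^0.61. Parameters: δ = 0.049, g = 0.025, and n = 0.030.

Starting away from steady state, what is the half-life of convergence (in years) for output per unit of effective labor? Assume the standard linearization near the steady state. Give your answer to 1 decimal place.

about 10.9 years

Near the steady state the convergence rate is λ = (1 − α)(n + g + δ).
λ = (1 − 0.39) × 0.104 = 0.61 × 0.104 = 0.06344
Half-life = ln 2 / λ = 0.6931 / 0.06344 ≈ 10.93 years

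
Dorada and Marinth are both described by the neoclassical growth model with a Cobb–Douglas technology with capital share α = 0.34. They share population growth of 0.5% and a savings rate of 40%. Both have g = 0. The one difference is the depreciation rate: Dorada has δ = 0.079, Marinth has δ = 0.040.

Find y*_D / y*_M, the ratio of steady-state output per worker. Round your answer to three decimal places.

ratio ≈ 0.725

Steady-state y* = [s/(n + δ)]^(α/(1−α)), so the ratio is [ (s_D/(n + δ)_D) / (s_M/(n + δ)_M) ]^0.5152.
s_D/(n + δ)_D = 0.40/0.084 = 4.7619; s_M/(n + δ)_M = 0.40/0.045 = 8.8889.
Ratio = (4.7619/8.8889)^0.5152 = 0.5357^0.5152 ≈ 0.7250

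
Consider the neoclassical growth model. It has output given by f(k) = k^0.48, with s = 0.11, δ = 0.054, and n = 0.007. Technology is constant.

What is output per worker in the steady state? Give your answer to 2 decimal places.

y* ≈ 1.72

Steady state requires s·f(k) = (n + δ)·k, i.e. s·k^α = (n + δ)·k.
Rearranging, k^(1−α) = s / (n + δ).
k^0.52 = 0.11 / (0.007 + 0.054) = 0.11 / 0.061 = 1.8033
k* = 1.8033^(1/0.52) ≈ 3.1077
y* = (k*)^α = 3.1077^0.48 ≈ 1.7233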